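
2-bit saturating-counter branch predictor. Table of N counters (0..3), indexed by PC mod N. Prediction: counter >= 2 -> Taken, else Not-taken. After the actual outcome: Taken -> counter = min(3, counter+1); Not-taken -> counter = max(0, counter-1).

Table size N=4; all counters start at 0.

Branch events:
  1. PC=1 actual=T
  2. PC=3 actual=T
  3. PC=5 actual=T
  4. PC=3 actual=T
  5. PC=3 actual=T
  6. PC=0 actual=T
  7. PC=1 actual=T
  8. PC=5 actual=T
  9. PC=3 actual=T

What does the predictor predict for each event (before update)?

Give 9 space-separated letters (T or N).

Answer: N N N N T N T T T

Derivation:
Ev 1: PC=1 idx=1 pred=N actual=T -> ctr[1]=1
Ev 2: PC=3 idx=3 pred=N actual=T -> ctr[3]=1
Ev 3: PC=5 idx=1 pred=N actual=T -> ctr[1]=2
Ev 4: PC=3 idx=3 pred=N actual=T -> ctr[3]=2
Ev 5: PC=3 idx=3 pred=T actual=T -> ctr[3]=3
Ev 6: PC=0 idx=0 pred=N actual=T -> ctr[0]=1
Ev 7: PC=1 idx=1 pred=T actual=T -> ctr[1]=3
Ev 8: PC=5 idx=1 pred=T actual=T -> ctr[1]=3
Ev 9: PC=3 idx=3 pred=T actual=T -> ctr[3]=3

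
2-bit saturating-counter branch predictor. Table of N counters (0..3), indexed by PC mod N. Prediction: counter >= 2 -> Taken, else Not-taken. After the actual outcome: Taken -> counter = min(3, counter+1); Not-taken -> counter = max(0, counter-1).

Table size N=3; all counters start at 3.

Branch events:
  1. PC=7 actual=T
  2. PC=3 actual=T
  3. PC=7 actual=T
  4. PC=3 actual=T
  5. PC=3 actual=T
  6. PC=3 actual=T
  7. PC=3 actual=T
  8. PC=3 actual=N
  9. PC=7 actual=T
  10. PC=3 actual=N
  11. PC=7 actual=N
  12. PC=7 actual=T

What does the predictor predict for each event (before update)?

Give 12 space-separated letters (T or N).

Ev 1: PC=7 idx=1 pred=T actual=T -> ctr[1]=3
Ev 2: PC=3 idx=0 pred=T actual=T -> ctr[0]=3
Ev 3: PC=7 idx=1 pred=T actual=T -> ctr[1]=3
Ev 4: PC=3 idx=0 pred=T actual=T -> ctr[0]=3
Ev 5: PC=3 idx=0 pred=T actual=T -> ctr[0]=3
Ev 6: PC=3 idx=0 pred=T actual=T -> ctr[0]=3
Ev 7: PC=3 idx=0 pred=T actual=T -> ctr[0]=3
Ev 8: PC=3 idx=0 pred=T actual=N -> ctr[0]=2
Ev 9: PC=7 idx=1 pred=T actual=T -> ctr[1]=3
Ev 10: PC=3 idx=0 pred=T actual=N -> ctr[0]=1
Ev 11: PC=7 idx=1 pred=T actual=N -> ctr[1]=2
Ev 12: PC=7 idx=1 pred=T actual=T -> ctr[1]=3

Answer: T T T T T T T T T T T T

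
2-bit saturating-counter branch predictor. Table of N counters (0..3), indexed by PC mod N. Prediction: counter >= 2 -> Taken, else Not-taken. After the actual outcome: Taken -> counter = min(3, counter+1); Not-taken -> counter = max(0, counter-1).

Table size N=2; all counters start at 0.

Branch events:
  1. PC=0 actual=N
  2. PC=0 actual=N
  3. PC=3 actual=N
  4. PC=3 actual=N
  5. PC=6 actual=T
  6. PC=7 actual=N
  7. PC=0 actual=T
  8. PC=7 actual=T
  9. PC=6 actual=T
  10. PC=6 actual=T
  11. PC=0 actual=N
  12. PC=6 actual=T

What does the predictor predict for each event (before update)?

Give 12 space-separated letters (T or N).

Answer: N N N N N N N N T T T T

Derivation:
Ev 1: PC=0 idx=0 pred=N actual=N -> ctr[0]=0
Ev 2: PC=0 idx=0 pred=N actual=N -> ctr[0]=0
Ev 3: PC=3 idx=1 pred=N actual=N -> ctr[1]=0
Ev 4: PC=3 idx=1 pred=N actual=N -> ctr[1]=0
Ev 5: PC=6 idx=0 pred=N actual=T -> ctr[0]=1
Ev 6: PC=7 idx=1 pred=N actual=N -> ctr[1]=0
Ev 7: PC=0 idx=0 pred=N actual=T -> ctr[0]=2
Ev 8: PC=7 idx=1 pred=N actual=T -> ctr[1]=1
Ev 9: PC=6 idx=0 pred=T actual=T -> ctr[0]=3
Ev 10: PC=6 idx=0 pred=T actual=T -> ctr[0]=3
Ev 11: PC=0 idx=0 pred=T actual=N -> ctr[0]=2
Ev 12: PC=6 idx=0 pred=T actual=T -> ctr[0]=3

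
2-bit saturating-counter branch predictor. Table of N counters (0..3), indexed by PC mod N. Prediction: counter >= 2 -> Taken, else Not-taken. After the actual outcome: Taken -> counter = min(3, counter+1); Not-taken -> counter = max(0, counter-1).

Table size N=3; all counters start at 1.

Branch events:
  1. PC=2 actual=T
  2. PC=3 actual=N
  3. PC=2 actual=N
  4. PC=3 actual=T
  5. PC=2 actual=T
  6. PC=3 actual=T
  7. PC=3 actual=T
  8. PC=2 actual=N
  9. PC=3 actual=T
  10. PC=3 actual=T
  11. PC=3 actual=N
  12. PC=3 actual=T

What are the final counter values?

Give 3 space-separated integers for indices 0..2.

Ev 1: PC=2 idx=2 pred=N actual=T -> ctr[2]=2
Ev 2: PC=3 idx=0 pred=N actual=N -> ctr[0]=0
Ev 3: PC=2 idx=2 pred=T actual=N -> ctr[2]=1
Ev 4: PC=3 idx=0 pred=N actual=T -> ctr[0]=1
Ev 5: PC=2 idx=2 pred=N actual=T -> ctr[2]=2
Ev 6: PC=3 idx=0 pred=N actual=T -> ctr[0]=2
Ev 7: PC=3 idx=0 pred=T actual=T -> ctr[0]=3
Ev 8: PC=2 idx=2 pred=T actual=N -> ctr[2]=1
Ev 9: PC=3 idx=0 pred=T actual=T -> ctr[0]=3
Ev 10: PC=3 idx=0 pred=T actual=T -> ctr[0]=3
Ev 11: PC=3 idx=0 pred=T actual=N -> ctr[0]=2
Ev 12: PC=3 idx=0 pred=T actual=T -> ctr[0]=3

Answer: 3 1 1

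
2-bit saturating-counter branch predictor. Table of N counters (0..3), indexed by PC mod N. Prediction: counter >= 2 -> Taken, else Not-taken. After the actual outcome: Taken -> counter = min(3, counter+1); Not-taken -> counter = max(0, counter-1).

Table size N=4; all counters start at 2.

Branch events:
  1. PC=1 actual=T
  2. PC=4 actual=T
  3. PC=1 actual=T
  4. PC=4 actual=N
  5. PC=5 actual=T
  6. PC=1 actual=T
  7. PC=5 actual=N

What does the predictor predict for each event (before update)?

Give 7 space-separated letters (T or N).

Ev 1: PC=1 idx=1 pred=T actual=T -> ctr[1]=3
Ev 2: PC=4 idx=0 pred=T actual=T -> ctr[0]=3
Ev 3: PC=1 idx=1 pred=T actual=T -> ctr[1]=3
Ev 4: PC=4 idx=0 pred=T actual=N -> ctr[0]=2
Ev 5: PC=5 idx=1 pred=T actual=T -> ctr[1]=3
Ev 6: PC=1 idx=1 pred=T actual=T -> ctr[1]=3
Ev 7: PC=5 idx=1 pred=T actual=N -> ctr[1]=2

Answer: T T T T T T T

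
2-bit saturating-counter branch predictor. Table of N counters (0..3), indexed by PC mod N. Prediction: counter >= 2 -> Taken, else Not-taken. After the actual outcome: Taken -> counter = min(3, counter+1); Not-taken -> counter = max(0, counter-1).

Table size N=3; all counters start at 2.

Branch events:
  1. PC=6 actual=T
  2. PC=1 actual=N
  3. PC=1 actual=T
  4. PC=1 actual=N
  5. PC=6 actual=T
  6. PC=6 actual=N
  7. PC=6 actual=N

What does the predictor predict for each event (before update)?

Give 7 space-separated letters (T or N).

Answer: T T N T T T T

Derivation:
Ev 1: PC=6 idx=0 pred=T actual=T -> ctr[0]=3
Ev 2: PC=1 idx=1 pred=T actual=N -> ctr[1]=1
Ev 3: PC=1 idx=1 pred=N actual=T -> ctr[1]=2
Ev 4: PC=1 idx=1 pred=T actual=N -> ctr[1]=1
Ev 5: PC=6 idx=0 pred=T actual=T -> ctr[0]=3
Ev 6: PC=6 idx=0 pred=T actual=N -> ctr[0]=2
Ev 7: PC=6 idx=0 pred=T actual=N -> ctr[0]=1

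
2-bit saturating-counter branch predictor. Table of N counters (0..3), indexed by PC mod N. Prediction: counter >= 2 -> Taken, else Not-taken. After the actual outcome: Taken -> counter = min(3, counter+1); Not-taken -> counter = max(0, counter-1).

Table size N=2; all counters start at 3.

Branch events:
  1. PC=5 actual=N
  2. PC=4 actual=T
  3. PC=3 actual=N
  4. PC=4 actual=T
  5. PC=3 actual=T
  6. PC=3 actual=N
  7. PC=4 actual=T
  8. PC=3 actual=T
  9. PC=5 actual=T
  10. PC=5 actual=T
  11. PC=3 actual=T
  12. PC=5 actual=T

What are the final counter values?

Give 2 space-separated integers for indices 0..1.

Answer: 3 3

Derivation:
Ev 1: PC=5 idx=1 pred=T actual=N -> ctr[1]=2
Ev 2: PC=4 idx=0 pred=T actual=T -> ctr[0]=3
Ev 3: PC=3 idx=1 pred=T actual=N -> ctr[1]=1
Ev 4: PC=4 idx=0 pred=T actual=T -> ctr[0]=3
Ev 5: PC=3 idx=1 pred=N actual=T -> ctr[1]=2
Ev 6: PC=3 idx=1 pred=T actual=N -> ctr[1]=1
Ev 7: PC=4 idx=0 pred=T actual=T -> ctr[0]=3
Ev 8: PC=3 idx=1 pred=N actual=T -> ctr[1]=2
Ev 9: PC=5 idx=1 pred=T actual=T -> ctr[1]=3
Ev 10: PC=5 idx=1 pred=T actual=T -> ctr[1]=3
Ev 11: PC=3 idx=1 pred=T actual=T -> ctr[1]=3
Ev 12: PC=5 idx=1 pred=T actual=T -> ctr[1]=3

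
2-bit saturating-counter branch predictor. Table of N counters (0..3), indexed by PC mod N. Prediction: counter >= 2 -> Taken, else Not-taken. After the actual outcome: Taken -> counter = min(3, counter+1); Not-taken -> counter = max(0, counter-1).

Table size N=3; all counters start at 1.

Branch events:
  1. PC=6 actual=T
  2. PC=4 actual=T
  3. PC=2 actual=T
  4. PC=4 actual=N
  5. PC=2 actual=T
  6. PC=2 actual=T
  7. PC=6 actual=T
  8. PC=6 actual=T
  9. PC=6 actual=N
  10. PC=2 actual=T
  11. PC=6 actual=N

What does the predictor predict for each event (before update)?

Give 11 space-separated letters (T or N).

Ev 1: PC=6 idx=0 pred=N actual=T -> ctr[0]=2
Ev 2: PC=4 idx=1 pred=N actual=T -> ctr[1]=2
Ev 3: PC=2 idx=2 pred=N actual=T -> ctr[2]=2
Ev 4: PC=4 idx=1 pred=T actual=N -> ctr[1]=1
Ev 5: PC=2 idx=2 pred=T actual=T -> ctr[2]=3
Ev 6: PC=2 idx=2 pred=T actual=T -> ctr[2]=3
Ev 7: PC=6 idx=0 pred=T actual=T -> ctr[0]=3
Ev 8: PC=6 idx=0 pred=T actual=T -> ctr[0]=3
Ev 9: PC=6 idx=0 pred=T actual=N -> ctr[0]=2
Ev 10: PC=2 idx=2 pred=T actual=T -> ctr[2]=3
Ev 11: PC=6 idx=0 pred=T actual=N -> ctr[0]=1

Answer: N N N T T T T T T T T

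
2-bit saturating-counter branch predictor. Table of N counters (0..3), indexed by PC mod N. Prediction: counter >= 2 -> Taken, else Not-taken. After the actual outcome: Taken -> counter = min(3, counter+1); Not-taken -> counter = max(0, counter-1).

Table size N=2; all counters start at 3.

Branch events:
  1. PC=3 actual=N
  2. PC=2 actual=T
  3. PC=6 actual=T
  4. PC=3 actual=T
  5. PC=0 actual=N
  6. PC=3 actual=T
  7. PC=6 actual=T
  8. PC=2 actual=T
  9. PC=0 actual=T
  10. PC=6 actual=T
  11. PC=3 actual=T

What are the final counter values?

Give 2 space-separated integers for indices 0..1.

Answer: 3 3

Derivation:
Ev 1: PC=3 idx=1 pred=T actual=N -> ctr[1]=2
Ev 2: PC=2 idx=0 pred=T actual=T -> ctr[0]=3
Ev 3: PC=6 idx=0 pred=T actual=T -> ctr[0]=3
Ev 4: PC=3 idx=1 pred=T actual=T -> ctr[1]=3
Ev 5: PC=0 idx=0 pred=T actual=N -> ctr[0]=2
Ev 6: PC=3 idx=1 pred=T actual=T -> ctr[1]=3
Ev 7: PC=6 idx=0 pred=T actual=T -> ctr[0]=3
Ev 8: PC=2 idx=0 pred=T actual=T -> ctr[0]=3
Ev 9: PC=0 idx=0 pred=T actual=T -> ctr[0]=3
Ev 10: PC=6 idx=0 pred=T actual=T -> ctr[0]=3
Ev 11: PC=3 idx=1 pred=T actual=T -> ctr[1]=3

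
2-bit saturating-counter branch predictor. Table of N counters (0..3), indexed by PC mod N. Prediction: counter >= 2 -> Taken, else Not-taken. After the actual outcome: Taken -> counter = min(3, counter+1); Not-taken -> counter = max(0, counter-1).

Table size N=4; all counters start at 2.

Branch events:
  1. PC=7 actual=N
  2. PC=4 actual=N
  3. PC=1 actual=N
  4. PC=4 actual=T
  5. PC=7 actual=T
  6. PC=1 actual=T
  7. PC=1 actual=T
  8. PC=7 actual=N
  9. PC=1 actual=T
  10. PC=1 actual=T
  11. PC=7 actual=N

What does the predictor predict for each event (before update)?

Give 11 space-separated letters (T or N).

Answer: T T T N N N T T T T N

Derivation:
Ev 1: PC=7 idx=3 pred=T actual=N -> ctr[3]=1
Ev 2: PC=4 idx=0 pred=T actual=N -> ctr[0]=1
Ev 3: PC=1 idx=1 pred=T actual=N -> ctr[1]=1
Ev 4: PC=4 idx=0 pred=N actual=T -> ctr[0]=2
Ev 5: PC=7 idx=3 pred=N actual=T -> ctr[3]=2
Ev 6: PC=1 idx=1 pred=N actual=T -> ctr[1]=2
Ev 7: PC=1 idx=1 pred=T actual=T -> ctr[1]=3
Ev 8: PC=7 idx=3 pred=T actual=N -> ctr[3]=1
Ev 9: PC=1 idx=1 pred=T actual=T -> ctr[1]=3
Ev 10: PC=1 idx=1 pred=T actual=T -> ctr[1]=3
Ev 11: PC=7 idx=3 pred=N actual=N -> ctr[3]=0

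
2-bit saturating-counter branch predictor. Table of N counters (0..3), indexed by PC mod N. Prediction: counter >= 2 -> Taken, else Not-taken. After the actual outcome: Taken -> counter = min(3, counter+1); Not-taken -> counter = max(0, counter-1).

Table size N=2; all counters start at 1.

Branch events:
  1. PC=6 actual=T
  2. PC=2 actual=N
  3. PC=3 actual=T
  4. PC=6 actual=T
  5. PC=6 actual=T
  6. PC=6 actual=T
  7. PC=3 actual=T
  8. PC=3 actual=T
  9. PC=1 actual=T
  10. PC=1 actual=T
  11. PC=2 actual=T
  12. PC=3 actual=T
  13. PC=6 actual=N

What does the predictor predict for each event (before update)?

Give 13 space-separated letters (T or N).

Ev 1: PC=6 idx=0 pred=N actual=T -> ctr[0]=2
Ev 2: PC=2 idx=0 pred=T actual=N -> ctr[0]=1
Ev 3: PC=3 idx=1 pred=N actual=T -> ctr[1]=2
Ev 4: PC=6 idx=0 pred=N actual=T -> ctr[0]=2
Ev 5: PC=6 idx=0 pred=T actual=T -> ctr[0]=3
Ev 6: PC=6 idx=0 pred=T actual=T -> ctr[0]=3
Ev 7: PC=3 idx=1 pred=T actual=T -> ctr[1]=3
Ev 8: PC=3 idx=1 pred=T actual=T -> ctr[1]=3
Ev 9: PC=1 idx=1 pred=T actual=T -> ctr[1]=3
Ev 10: PC=1 idx=1 pred=T actual=T -> ctr[1]=3
Ev 11: PC=2 idx=0 pred=T actual=T -> ctr[0]=3
Ev 12: PC=3 idx=1 pred=T actual=T -> ctr[1]=3
Ev 13: PC=6 idx=0 pred=T actual=N -> ctr[0]=2

Answer: N T N N T T T T T T T T T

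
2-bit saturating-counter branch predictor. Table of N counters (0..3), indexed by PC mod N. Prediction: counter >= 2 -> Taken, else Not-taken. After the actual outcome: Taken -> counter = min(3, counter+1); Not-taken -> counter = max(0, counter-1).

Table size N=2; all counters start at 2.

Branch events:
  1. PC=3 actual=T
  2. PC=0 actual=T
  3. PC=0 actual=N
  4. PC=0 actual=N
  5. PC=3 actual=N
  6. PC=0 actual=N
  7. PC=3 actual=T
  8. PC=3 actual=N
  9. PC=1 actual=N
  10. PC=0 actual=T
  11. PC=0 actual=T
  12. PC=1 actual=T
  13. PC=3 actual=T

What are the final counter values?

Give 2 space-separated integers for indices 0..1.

Answer: 2 3

Derivation:
Ev 1: PC=3 idx=1 pred=T actual=T -> ctr[1]=3
Ev 2: PC=0 idx=0 pred=T actual=T -> ctr[0]=3
Ev 3: PC=0 idx=0 pred=T actual=N -> ctr[0]=2
Ev 4: PC=0 idx=0 pred=T actual=N -> ctr[0]=1
Ev 5: PC=3 idx=1 pred=T actual=N -> ctr[1]=2
Ev 6: PC=0 idx=0 pred=N actual=N -> ctr[0]=0
Ev 7: PC=3 idx=1 pred=T actual=T -> ctr[1]=3
Ev 8: PC=3 idx=1 pred=T actual=N -> ctr[1]=2
Ev 9: PC=1 idx=1 pred=T actual=N -> ctr[1]=1
Ev 10: PC=0 idx=0 pred=N actual=T -> ctr[0]=1
Ev 11: PC=0 idx=0 pred=N actual=T -> ctr[0]=2
Ev 12: PC=1 idx=1 pred=N actual=T -> ctr[1]=2
Ev 13: PC=3 idx=1 pred=T actual=T -> ctr[1]=3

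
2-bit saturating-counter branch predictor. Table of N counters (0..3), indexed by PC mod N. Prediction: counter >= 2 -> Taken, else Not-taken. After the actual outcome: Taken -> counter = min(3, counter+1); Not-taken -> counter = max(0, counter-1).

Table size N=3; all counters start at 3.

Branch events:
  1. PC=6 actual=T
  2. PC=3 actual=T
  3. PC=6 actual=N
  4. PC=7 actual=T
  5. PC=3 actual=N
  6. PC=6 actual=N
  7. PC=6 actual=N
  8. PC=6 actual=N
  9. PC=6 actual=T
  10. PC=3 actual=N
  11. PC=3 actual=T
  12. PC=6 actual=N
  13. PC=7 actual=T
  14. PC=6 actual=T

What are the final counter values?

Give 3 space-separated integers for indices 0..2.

Ev 1: PC=6 idx=0 pred=T actual=T -> ctr[0]=3
Ev 2: PC=3 idx=0 pred=T actual=T -> ctr[0]=3
Ev 3: PC=6 idx=0 pred=T actual=N -> ctr[0]=2
Ev 4: PC=7 idx=1 pred=T actual=T -> ctr[1]=3
Ev 5: PC=3 idx=0 pred=T actual=N -> ctr[0]=1
Ev 6: PC=6 idx=0 pred=N actual=N -> ctr[0]=0
Ev 7: PC=6 idx=0 pred=N actual=N -> ctr[0]=0
Ev 8: PC=6 idx=0 pred=N actual=N -> ctr[0]=0
Ev 9: PC=6 idx=0 pred=N actual=T -> ctr[0]=1
Ev 10: PC=3 idx=0 pred=N actual=N -> ctr[0]=0
Ev 11: PC=3 idx=0 pred=N actual=T -> ctr[0]=1
Ev 12: PC=6 idx=0 pred=N actual=N -> ctr[0]=0
Ev 13: PC=7 idx=1 pred=T actual=T -> ctr[1]=3
Ev 14: PC=6 idx=0 pred=N actual=T -> ctr[0]=1

Answer: 1 3 3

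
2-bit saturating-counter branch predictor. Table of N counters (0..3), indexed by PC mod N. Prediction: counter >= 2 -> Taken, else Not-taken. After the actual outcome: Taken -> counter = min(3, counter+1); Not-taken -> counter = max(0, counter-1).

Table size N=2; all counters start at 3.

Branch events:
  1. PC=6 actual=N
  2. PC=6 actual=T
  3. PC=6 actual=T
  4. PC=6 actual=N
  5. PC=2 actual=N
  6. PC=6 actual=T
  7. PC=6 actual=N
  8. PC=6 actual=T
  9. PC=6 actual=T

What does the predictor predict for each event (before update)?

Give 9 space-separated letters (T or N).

Answer: T T T T T N T N T

Derivation:
Ev 1: PC=6 idx=0 pred=T actual=N -> ctr[0]=2
Ev 2: PC=6 idx=0 pred=T actual=T -> ctr[0]=3
Ev 3: PC=6 idx=0 pred=T actual=T -> ctr[0]=3
Ev 4: PC=6 idx=0 pred=T actual=N -> ctr[0]=2
Ev 5: PC=2 idx=0 pred=T actual=N -> ctr[0]=1
Ev 6: PC=6 idx=0 pred=N actual=T -> ctr[0]=2
Ev 7: PC=6 idx=0 pred=T actual=N -> ctr[0]=1
Ev 8: PC=6 idx=0 pred=N actual=T -> ctr[0]=2
Ev 9: PC=6 idx=0 pred=T actual=T -> ctr[0]=3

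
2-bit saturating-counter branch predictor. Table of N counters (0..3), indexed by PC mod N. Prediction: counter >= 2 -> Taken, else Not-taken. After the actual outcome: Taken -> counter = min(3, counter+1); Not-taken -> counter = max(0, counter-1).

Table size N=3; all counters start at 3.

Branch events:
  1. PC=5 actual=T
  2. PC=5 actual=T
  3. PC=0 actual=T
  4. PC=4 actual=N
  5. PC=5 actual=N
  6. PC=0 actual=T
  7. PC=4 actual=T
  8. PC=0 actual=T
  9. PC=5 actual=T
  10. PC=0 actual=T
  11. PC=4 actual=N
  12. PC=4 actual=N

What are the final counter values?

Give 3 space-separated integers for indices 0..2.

Answer: 3 1 3

Derivation:
Ev 1: PC=5 idx=2 pred=T actual=T -> ctr[2]=3
Ev 2: PC=5 idx=2 pred=T actual=T -> ctr[2]=3
Ev 3: PC=0 idx=0 pred=T actual=T -> ctr[0]=3
Ev 4: PC=4 idx=1 pred=T actual=N -> ctr[1]=2
Ev 5: PC=5 idx=2 pred=T actual=N -> ctr[2]=2
Ev 6: PC=0 idx=0 pred=T actual=T -> ctr[0]=3
Ev 7: PC=4 idx=1 pred=T actual=T -> ctr[1]=3
Ev 8: PC=0 idx=0 pred=T actual=T -> ctr[0]=3
Ev 9: PC=5 idx=2 pred=T actual=T -> ctr[2]=3
Ev 10: PC=0 idx=0 pred=T actual=T -> ctr[0]=3
Ev 11: PC=4 idx=1 pred=T actual=N -> ctr[1]=2
Ev 12: PC=4 idx=1 pred=T actual=N -> ctr[1]=1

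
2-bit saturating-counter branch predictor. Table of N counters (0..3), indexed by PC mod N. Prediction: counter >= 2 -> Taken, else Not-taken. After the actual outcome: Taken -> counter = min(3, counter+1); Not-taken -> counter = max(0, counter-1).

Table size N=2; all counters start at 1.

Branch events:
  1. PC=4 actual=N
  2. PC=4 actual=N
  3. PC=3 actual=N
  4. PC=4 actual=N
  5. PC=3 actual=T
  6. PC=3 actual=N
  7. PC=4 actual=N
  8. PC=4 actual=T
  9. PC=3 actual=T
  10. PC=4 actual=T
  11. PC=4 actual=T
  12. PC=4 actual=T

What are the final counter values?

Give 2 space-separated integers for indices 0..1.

Ev 1: PC=4 idx=0 pred=N actual=N -> ctr[0]=0
Ev 2: PC=4 idx=0 pred=N actual=N -> ctr[0]=0
Ev 3: PC=3 idx=1 pred=N actual=N -> ctr[1]=0
Ev 4: PC=4 idx=0 pred=N actual=N -> ctr[0]=0
Ev 5: PC=3 idx=1 pred=N actual=T -> ctr[1]=1
Ev 6: PC=3 idx=1 pred=N actual=N -> ctr[1]=0
Ev 7: PC=4 idx=0 pred=N actual=N -> ctr[0]=0
Ev 8: PC=4 idx=0 pred=N actual=T -> ctr[0]=1
Ev 9: PC=3 idx=1 pred=N actual=T -> ctr[1]=1
Ev 10: PC=4 idx=0 pred=N actual=T -> ctr[0]=2
Ev 11: PC=4 idx=0 pred=T actual=T -> ctr[0]=3
Ev 12: PC=4 idx=0 pred=T actual=T -> ctr[0]=3

Answer: 3 1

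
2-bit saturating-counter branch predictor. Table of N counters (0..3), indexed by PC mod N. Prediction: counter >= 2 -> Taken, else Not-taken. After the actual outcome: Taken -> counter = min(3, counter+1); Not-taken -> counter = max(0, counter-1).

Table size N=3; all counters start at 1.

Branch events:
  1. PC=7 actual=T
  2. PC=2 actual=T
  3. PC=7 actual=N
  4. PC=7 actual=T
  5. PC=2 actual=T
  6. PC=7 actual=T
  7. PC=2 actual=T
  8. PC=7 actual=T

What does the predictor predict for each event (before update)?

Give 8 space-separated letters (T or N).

Ev 1: PC=7 idx=1 pred=N actual=T -> ctr[1]=2
Ev 2: PC=2 idx=2 pred=N actual=T -> ctr[2]=2
Ev 3: PC=7 idx=1 pred=T actual=N -> ctr[1]=1
Ev 4: PC=7 idx=1 pred=N actual=T -> ctr[1]=2
Ev 5: PC=2 idx=2 pred=T actual=T -> ctr[2]=3
Ev 6: PC=7 idx=1 pred=T actual=T -> ctr[1]=3
Ev 7: PC=2 idx=2 pred=T actual=T -> ctr[2]=3
Ev 8: PC=7 idx=1 pred=T actual=T -> ctr[1]=3

Answer: N N T N T T T T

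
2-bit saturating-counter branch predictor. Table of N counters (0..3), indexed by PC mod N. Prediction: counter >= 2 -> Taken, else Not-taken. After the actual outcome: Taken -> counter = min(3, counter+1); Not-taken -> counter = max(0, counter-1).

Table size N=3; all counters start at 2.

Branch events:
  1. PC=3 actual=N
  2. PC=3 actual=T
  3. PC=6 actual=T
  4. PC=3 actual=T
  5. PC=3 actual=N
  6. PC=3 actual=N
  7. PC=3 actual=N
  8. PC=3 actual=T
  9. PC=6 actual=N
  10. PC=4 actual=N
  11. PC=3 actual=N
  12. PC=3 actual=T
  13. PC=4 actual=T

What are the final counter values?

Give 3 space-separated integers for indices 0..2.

Ev 1: PC=3 idx=0 pred=T actual=N -> ctr[0]=1
Ev 2: PC=3 idx=0 pred=N actual=T -> ctr[0]=2
Ev 3: PC=6 idx=0 pred=T actual=T -> ctr[0]=3
Ev 4: PC=3 idx=0 pred=T actual=T -> ctr[0]=3
Ev 5: PC=3 idx=0 pred=T actual=N -> ctr[0]=2
Ev 6: PC=3 idx=0 pred=T actual=N -> ctr[0]=1
Ev 7: PC=3 idx=0 pred=N actual=N -> ctr[0]=0
Ev 8: PC=3 idx=0 pred=N actual=T -> ctr[0]=1
Ev 9: PC=6 idx=0 pred=N actual=N -> ctr[0]=0
Ev 10: PC=4 idx=1 pred=T actual=N -> ctr[1]=1
Ev 11: PC=3 idx=0 pred=N actual=N -> ctr[0]=0
Ev 12: PC=3 idx=0 pred=N actual=T -> ctr[0]=1
Ev 13: PC=4 idx=1 pred=N actual=T -> ctr[1]=2

Answer: 1 2 2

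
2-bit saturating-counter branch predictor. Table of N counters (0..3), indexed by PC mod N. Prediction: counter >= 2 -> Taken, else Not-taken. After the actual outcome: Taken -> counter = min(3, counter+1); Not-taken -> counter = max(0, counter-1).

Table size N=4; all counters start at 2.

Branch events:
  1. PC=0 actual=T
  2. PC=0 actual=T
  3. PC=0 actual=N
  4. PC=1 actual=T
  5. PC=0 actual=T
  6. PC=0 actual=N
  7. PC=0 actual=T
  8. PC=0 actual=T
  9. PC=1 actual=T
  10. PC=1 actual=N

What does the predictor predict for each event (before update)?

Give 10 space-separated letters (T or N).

Answer: T T T T T T T T T T

Derivation:
Ev 1: PC=0 idx=0 pred=T actual=T -> ctr[0]=3
Ev 2: PC=0 idx=0 pred=T actual=T -> ctr[0]=3
Ev 3: PC=0 idx=0 pred=T actual=N -> ctr[0]=2
Ev 4: PC=1 idx=1 pred=T actual=T -> ctr[1]=3
Ev 5: PC=0 idx=0 pred=T actual=T -> ctr[0]=3
Ev 6: PC=0 idx=0 pred=T actual=N -> ctr[0]=2
Ev 7: PC=0 idx=0 pred=T actual=T -> ctr[0]=3
Ev 8: PC=0 idx=0 pred=T actual=T -> ctr[0]=3
Ev 9: PC=1 idx=1 pred=T actual=T -> ctr[1]=3
Ev 10: PC=1 idx=1 pred=T actual=N -> ctr[1]=2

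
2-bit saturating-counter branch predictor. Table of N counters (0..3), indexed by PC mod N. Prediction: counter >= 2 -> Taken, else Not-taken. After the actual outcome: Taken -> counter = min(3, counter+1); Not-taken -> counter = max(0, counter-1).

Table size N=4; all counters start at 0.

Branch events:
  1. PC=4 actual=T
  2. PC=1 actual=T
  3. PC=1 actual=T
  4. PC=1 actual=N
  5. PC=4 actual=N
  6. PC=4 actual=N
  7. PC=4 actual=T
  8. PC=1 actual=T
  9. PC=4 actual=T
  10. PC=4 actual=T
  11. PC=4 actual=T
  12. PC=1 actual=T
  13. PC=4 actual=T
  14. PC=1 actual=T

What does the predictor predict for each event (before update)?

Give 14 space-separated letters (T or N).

Answer: N N N T N N N N N T T T T T

Derivation:
Ev 1: PC=4 idx=0 pred=N actual=T -> ctr[0]=1
Ev 2: PC=1 idx=1 pred=N actual=T -> ctr[1]=1
Ev 3: PC=1 idx=1 pred=N actual=T -> ctr[1]=2
Ev 4: PC=1 idx=1 pred=T actual=N -> ctr[1]=1
Ev 5: PC=4 idx=0 pred=N actual=N -> ctr[0]=0
Ev 6: PC=4 idx=0 pred=N actual=N -> ctr[0]=0
Ev 7: PC=4 idx=0 pred=N actual=T -> ctr[0]=1
Ev 8: PC=1 idx=1 pred=N actual=T -> ctr[1]=2
Ev 9: PC=4 idx=0 pred=N actual=T -> ctr[0]=2
Ev 10: PC=4 idx=0 pred=T actual=T -> ctr[0]=3
Ev 11: PC=4 idx=0 pred=T actual=T -> ctr[0]=3
Ev 12: PC=1 idx=1 pred=T actual=T -> ctr[1]=3
Ev 13: PC=4 idx=0 pred=T actual=T -> ctr[0]=3
Ev 14: PC=1 idx=1 pred=T actual=T -> ctr[1]=3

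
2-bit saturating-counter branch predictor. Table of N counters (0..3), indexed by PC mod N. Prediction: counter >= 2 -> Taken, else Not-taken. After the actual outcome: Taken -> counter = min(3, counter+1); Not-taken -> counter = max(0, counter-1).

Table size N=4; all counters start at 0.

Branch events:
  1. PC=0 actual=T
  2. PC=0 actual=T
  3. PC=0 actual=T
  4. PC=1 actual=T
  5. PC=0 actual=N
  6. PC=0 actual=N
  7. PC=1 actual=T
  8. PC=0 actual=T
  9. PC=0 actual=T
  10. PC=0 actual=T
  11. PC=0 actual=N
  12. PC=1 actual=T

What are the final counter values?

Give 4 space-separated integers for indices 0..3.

Answer: 2 3 0 0

Derivation:
Ev 1: PC=0 idx=0 pred=N actual=T -> ctr[0]=1
Ev 2: PC=0 idx=0 pred=N actual=T -> ctr[0]=2
Ev 3: PC=0 idx=0 pred=T actual=T -> ctr[0]=3
Ev 4: PC=1 idx=1 pred=N actual=T -> ctr[1]=1
Ev 5: PC=0 idx=0 pred=T actual=N -> ctr[0]=2
Ev 6: PC=0 idx=0 pred=T actual=N -> ctr[0]=1
Ev 7: PC=1 idx=1 pred=N actual=T -> ctr[1]=2
Ev 8: PC=0 idx=0 pred=N actual=T -> ctr[0]=2
Ev 9: PC=0 idx=0 pred=T actual=T -> ctr[0]=3
Ev 10: PC=0 idx=0 pred=T actual=T -> ctr[0]=3
Ev 11: PC=0 idx=0 pred=T actual=N -> ctr[0]=2
Ev 12: PC=1 idx=1 pred=T actual=T -> ctr[1]=3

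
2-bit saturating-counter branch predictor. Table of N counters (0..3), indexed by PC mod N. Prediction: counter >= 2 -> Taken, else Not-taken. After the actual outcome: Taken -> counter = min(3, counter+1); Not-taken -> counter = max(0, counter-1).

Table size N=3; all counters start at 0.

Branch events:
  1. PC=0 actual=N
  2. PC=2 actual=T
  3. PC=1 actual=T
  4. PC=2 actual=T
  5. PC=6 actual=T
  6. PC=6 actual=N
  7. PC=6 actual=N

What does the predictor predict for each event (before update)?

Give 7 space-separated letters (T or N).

Answer: N N N N N N N

Derivation:
Ev 1: PC=0 idx=0 pred=N actual=N -> ctr[0]=0
Ev 2: PC=2 idx=2 pred=N actual=T -> ctr[2]=1
Ev 3: PC=1 idx=1 pred=N actual=T -> ctr[1]=1
Ev 4: PC=2 idx=2 pred=N actual=T -> ctr[2]=2
Ev 5: PC=6 idx=0 pred=N actual=T -> ctr[0]=1
Ev 6: PC=6 idx=0 pred=N actual=N -> ctr[0]=0
Ev 7: PC=6 idx=0 pred=N actual=N -> ctr[0]=0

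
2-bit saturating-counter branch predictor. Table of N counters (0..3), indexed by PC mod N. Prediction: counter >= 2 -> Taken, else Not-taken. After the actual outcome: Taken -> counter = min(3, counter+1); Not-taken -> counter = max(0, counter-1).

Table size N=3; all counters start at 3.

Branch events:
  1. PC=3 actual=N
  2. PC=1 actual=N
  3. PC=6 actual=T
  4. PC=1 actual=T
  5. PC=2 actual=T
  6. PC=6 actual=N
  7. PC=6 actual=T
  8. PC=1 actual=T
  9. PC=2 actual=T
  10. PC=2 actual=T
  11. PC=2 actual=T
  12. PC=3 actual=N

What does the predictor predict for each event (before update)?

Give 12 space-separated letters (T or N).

Answer: T T T T T T T T T T T T

Derivation:
Ev 1: PC=3 idx=0 pred=T actual=N -> ctr[0]=2
Ev 2: PC=1 idx=1 pred=T actual=N -> ctr[1]=2
Ev 3: PC=6 idx=0 pred=T actual=T -> ctr[0]=3
Ev 4: PC=1 idx=1 pred=T actual=T -> ctr[1]=3
Ev 5: PC=2 idx=2 pred=T actual=T -> ctr[2]=3
Ev 6: PC=6 idx=0 pred=T actual=N -> ctr[0]=2
Ev 7: PC=6 idx=0 pred=T actual=T -> ctr[0]=3
Ev 8: PC=1 idx=1 pred=T actual=T -> ctr[1]=3
Ev 9: PC=2 idx=2 pred=T actual=T -> ctr[2]=3
Ev 10: PC=2 idx=2 pred=T actual=T -> ctr[2]=3
Ev 11: PC=2 idx=2 pred=T actual=T -> ctr[2]=3
Ev 12: PC=3 idx=0 pred=T actual=N -> ctr[0]=2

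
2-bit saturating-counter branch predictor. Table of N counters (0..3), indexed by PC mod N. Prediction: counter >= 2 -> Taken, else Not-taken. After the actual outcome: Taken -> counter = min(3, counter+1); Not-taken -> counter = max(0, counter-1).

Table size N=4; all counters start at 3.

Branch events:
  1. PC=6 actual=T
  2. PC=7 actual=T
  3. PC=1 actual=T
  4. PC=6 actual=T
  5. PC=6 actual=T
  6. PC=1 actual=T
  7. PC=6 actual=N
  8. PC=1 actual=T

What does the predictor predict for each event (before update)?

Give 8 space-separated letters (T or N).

Answer: T T T T T T T T

Derivation:
Ev 1: PC=6 idx=2 pred=T actual=T -> ctr[2]=3
Ev 2: PC=7 idx=3 pred=T actual=T -> ctr[3]=3
Ev 3: PC=1 idx=1 pred=T actual=T -> ctr[1]=3
Ev 4: PC=6 idx=2 pred=T actual=T -> ctr[2]=3
Ev 5: PC=6 idx=2 pred=T actual=T -> ctr[2]=3
Ev 6: PC=1 idx=1 pred=T actual=T -> ctr[1]=3
Ev 7: PC=6 idx=2 pred=T actual=N -> ctr[2]=2
Ev 8: PC=1 idx=1 pred=T actual=T -> ctr[1]=3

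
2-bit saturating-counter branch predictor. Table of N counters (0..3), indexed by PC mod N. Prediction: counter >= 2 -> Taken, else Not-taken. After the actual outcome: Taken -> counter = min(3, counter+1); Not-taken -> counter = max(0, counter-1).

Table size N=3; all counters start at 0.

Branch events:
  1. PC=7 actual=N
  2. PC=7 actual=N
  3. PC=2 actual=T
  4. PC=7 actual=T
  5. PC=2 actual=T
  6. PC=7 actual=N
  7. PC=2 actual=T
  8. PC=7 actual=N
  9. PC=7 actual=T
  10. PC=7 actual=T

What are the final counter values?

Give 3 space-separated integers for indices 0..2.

Ev 1: PC=7 idx=1 pred=N actual=N -> ctr[1]=0
Ev 2: PC=7 idx=1 pred=N actual=N -> ctr[1]=0
Ev 3: PC=2 idx=2 pred=N actual=T -> ctr[2]=1
Ev 4: PC=7 idx=1 pred=N actual=T -> ctr[1]=1
Ev 5: PC=2 idx=2 pred=N actual=T -> ctr[2]=2
Ev 6: PC=7 idx=1 pred=N actual=N -> ctr[1]=0
Ev 7: PC=2 idx=2 pred=T actual=T -> ctr[2]=3
Ev 8: PC=7 idx=1 pred=N actual=N -> ctr[1]=0
Ev 9: PC=7 idx=1 pred=N actual=T -> ctr[1]=1
Ev 10: PC=7 idx=1 pred=N actual=T -> ctr[1]=2

Answer: 0 2 3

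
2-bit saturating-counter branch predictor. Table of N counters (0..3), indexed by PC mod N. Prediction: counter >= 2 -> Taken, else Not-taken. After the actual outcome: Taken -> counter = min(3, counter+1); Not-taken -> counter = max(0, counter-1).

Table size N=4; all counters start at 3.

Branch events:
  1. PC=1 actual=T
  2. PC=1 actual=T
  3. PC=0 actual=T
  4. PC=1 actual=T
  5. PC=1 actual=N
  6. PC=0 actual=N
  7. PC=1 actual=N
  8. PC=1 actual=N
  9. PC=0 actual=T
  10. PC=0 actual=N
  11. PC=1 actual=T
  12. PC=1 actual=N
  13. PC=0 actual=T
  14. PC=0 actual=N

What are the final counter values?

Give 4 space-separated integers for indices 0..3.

Ev 1: PC=1 idx=1 pred=T actual=T -> ctr[1]=3
Ev 2: PC=1 idx=1 pred=T actual=T -> ctr[1]=3
Ev 3: PC=0 idx=0 pred=T actual=T -> ctr[0]=3
Ev 4: PC=1 idx=1 pred=T actual=T -> ctr[1]=3
Ev 5: PC=1 idx=1 pred=T actual=N -> ctr[1]=2
Ev 6: PC=0 idx=0 pred=T actual=N -> ctr[0]=2
Ev 7: PC=1 idx=1 pred=T actual=N -> ctr[1]=1
Ev 8: PC=1 idx=1 pred=N actual=N -> ctr[1]=0
Ev 9: PC=0 idx=0 pred=T actual=T -> ctr[0]=3
Ev 10: PC=0 idx=0 pred=T actual=N -> ctr[0]=2
Ev 11: PC=1 idx=1 pred=N actual=T -> ctr[1]=1
Ev 12: PC=1 idx=1 pred=N actual=N -> ctr[1]=0
Ev 13: PC=0 idx=0 pred=T actual=T -> ctr[0]=3
Ev 14: PC=0 idx=0 pred=T actual=N -> ctr[0]=2

Answer: 2 0 3 3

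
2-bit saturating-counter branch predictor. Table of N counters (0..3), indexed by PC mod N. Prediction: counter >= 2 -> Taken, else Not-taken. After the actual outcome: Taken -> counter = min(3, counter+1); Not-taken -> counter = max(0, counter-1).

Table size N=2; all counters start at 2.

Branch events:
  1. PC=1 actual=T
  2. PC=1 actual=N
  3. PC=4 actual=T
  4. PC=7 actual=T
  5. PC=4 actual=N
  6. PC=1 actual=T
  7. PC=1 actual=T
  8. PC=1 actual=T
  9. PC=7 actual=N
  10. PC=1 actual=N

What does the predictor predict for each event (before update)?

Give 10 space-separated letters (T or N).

Answer: T T T T T T T T T T

Derivation:
Ev 1: PC=1 idx=1 pred=T actual=T -> ctr[1]=3
Ev 2: PC=1 idx=1 pred=T actual=N -> ctr[1]=2
Ev 3: PC=4 idx=0 pred=T actual=T -> ctr[0]=3
Ev 4: PC=7 idx=1 pred=T actual=T -> ctr[1]=3
Ev 5: PC=4 idx=0 pred=T actual=N -> ctr[0]=2
Ev 6: PC=1 idx=1 pred=T actual=T -> ctr[1]=3
Ev 7: PC=1 idx=1 pred=T actual=T -> ctr[1]=3
Ev 8: PC=1 idx=1 pred=T actual=T -> ctr[1]=3
Ev 9: PC=7 idx=1 pred=T actual=N -> ctr[1]=2
Ev 10: PC=1 idx=1 pred=T actual=N -> ctr[1]=1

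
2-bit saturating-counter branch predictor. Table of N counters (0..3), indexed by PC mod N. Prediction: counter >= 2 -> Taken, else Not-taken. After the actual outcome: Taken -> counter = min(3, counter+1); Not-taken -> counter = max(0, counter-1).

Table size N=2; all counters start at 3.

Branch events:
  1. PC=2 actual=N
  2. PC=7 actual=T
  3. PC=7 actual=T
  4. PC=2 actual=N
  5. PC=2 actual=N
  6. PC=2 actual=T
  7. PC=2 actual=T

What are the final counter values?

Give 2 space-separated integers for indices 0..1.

Ev 1: PC=2 idx=0 pred=T actual=N -> ctr[0]=2
Ev 2: PC=7 idx=1 pred=T actual=T -> ctr[1]=3
Ev 3: PC=7 idx=1 pred=T actual=T -> ctr[1]=3
Ev 4: PC=2 idx=0 pred=T actual=N -> ctr[0]=1
Ev 5: PC=2 idx=0 pred=N actual=N -> ctr[0]=0
Ev 6: PC=2 idx=0 pred=N actual=T -> ctr[0]=1
Ev 7: PC=2 idx=0 pred=N actual=T -> ctr[0]=2

Answer: 2 3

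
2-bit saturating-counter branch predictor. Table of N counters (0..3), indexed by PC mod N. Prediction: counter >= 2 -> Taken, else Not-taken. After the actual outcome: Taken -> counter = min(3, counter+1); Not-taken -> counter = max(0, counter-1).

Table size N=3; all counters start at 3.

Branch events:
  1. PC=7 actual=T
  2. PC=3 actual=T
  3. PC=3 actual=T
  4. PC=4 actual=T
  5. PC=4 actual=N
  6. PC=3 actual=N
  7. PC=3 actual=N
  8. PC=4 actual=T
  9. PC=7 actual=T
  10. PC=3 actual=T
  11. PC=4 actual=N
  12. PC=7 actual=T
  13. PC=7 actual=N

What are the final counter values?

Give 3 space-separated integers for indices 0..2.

Answer: 2 2 3

Derivation:
Ev 1: PC=7 idx=1 pred=T actual=T -> ctr[1]=3
Ev 2: PC=3 idx=0 pred=T actual=T -> ctr[0]=3
Ev 3: PC=3 idx=0 pred=T actual=T -> ctr[0]=3
Ev 4: PC=4 idx=1 pred=T actual=T -> ctr[1]=3
Ev 5: PC=4 idx=1 pred=T actual=N -> ctr[1]=2
Ev 6: PC=3 idx=0 pred=T actual=N -> ctr[0]=2
Ev 7: PC=3 idx=0 pred=T actual=N -> ctr[0]=1
Ev 8: PC=4 idx=1 pred=T actual=T -> ctr[1]=3
Ev 9: PC=7 idx=1 pred=T actual=T -> ctr[1]=3
Ev 10: PC=3 idx=0 pred=N actual=T -> ctr[0]=2
Ev 11: PC=4 idx=1 pred=T actual=N -> ctr[1]=2
Ev 12: PC=7 idx=1 pred=T actual=T -> ctr[1]=3
Ev 13: PC=7 idx=1 pred=T actual=N -> ctr[1]=2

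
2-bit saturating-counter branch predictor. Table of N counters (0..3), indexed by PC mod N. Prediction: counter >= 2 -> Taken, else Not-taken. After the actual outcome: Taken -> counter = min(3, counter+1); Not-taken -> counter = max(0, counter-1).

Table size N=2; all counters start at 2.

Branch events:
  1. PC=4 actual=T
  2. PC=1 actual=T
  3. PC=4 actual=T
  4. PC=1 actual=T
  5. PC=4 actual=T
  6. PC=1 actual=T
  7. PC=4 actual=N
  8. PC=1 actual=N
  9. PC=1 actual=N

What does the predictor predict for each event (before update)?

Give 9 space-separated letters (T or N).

Ev 1: PC=4 idx=0 pred=T actual=T -> ctr[0]=3
Ev 2: PC=1 idx=1 pred=T actual=T -> ctr[1]=3
Ev 3: PC=4 idx=0 pred=T actual=T -> ctr[0]=3
Ev 4: PC=1 idx=1 pred=T actual=T -> ctr[1]=3
Ev 5: PC=4 idx=0 pred=T actual=T -> ctr[0]=3
Ev 6: PC=1 idx=1 pred=T actual=T -> ctr[1]=3
Ev 7: PC=4 idx=0 pred=T actual=N -> ctr[0]=2
Ev 8: PC=1 idx=1 pred=T actual=N -> ctr[1]=2
Ev 9: PC=1 idx=1 pred=T actual=N -> ctr[1]=1

Answer: T T T T T T T T T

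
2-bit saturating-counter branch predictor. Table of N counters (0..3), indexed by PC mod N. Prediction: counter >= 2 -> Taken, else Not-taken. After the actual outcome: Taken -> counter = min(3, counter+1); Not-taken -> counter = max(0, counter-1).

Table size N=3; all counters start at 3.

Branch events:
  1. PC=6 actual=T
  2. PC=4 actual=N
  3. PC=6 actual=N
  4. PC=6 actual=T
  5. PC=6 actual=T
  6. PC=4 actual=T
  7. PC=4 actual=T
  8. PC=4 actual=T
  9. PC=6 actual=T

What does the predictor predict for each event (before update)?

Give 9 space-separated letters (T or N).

Ev 1: PC=6 idx=0 pred=T actual=T -> ctr[0]=3
Ev 2: PC=4 idx=1 pred=T actual=N -> ctr[1]=2
Ev 3: PC=6 idx=0 pred=T actual=N -> ctr[0]=2
Ev 4: PC=6 idx=0 pred=T actual=T -> ctr[0]=3
Ev 5: PC=6 idx=0 pred=T actual=T -> ctr[0]=3
Ev 6: PC=4 idx=1 pred=T actual=T -> ctr[1]=3
Ev 7: PC=4 idx=1 pred=T actual=T -> ctr[1]=3
Ev 8: PC=4 idx=1 pred=T actual=T -> ctr[1]=3
Ev 9: PC=6 idx=0 pred=T actual=T -> ctr[0]=3

Answer: T T T T T T T T T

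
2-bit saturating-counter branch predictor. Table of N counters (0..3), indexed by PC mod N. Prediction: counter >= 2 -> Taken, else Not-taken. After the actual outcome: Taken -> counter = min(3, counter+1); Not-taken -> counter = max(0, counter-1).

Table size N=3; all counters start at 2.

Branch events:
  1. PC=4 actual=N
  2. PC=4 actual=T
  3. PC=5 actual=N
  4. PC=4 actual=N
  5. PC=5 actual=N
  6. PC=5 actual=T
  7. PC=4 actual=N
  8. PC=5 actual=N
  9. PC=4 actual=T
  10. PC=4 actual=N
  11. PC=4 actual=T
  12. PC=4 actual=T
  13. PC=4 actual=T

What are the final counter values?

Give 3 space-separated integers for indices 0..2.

Answer: 2 3 0

Derivation:
Ev 1: PC=4 idx=1 pred=T actual=N -> ctr[1]=1
Ev 2: PC=4 idx=1 pred=N actual=T -> ctr[1]=2
Ev 3: PC=5 idx=2 pred=T actual=N -> ctr[2]=1
Ev 4: PC=4 idx=1 pred=T actual=N -> ctr[1]=1
Ev 5: PC=5 idx=2 pred=N actual=N -> ctr[2]=0
Ev 6: PC=5 idx=2 pred=N actual=T -> ctr[2]=1
Ev 7: PC=4 idx=1 pred=N actual=N -> ctr[1]=0
Ev 8: PC=5 idx=2 pred=N actual=N -> ctr[2]=0
Ev 9: PC=4 idx=1 pred=N actual=T -> ctr[1]=1
Ev 10: PC=4 idx=1 pred=N actual=N -> ctr[1]=0
Ev 11: PC=4 idx=1 pred=N actual=T -> ctr[1]=1
Ev 12: PC=4 idx=1 pred=N actual=T -> ctr[1]=2
Ev 13: PC=4 idx=1 pred=T actual=T -> ctr[1]=3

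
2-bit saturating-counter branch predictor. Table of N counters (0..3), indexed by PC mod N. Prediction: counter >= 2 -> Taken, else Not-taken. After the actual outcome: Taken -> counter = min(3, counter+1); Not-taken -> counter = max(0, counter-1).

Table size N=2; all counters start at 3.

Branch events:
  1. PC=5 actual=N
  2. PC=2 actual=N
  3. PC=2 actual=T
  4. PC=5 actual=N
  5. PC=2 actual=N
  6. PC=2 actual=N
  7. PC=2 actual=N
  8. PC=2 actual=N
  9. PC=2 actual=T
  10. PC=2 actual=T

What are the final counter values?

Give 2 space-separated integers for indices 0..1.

Answer: 2 1

Derivation:
Ev 1: PC=5 idx=1 pred=T actual=N -> ctr[1]=2
Ev 2: PC=2 idx=0 pred=T actual=N -> ctr[0]=2
Ev 3: PC=2 idx=0 pred=T actual=T -> ctr[0]=3
Ev 4: PC=5 idx=1 pred=T actual=N -> ctr[1]=1
Ev 5: PC=2 idx=0 pred=T actual=N -> ctr[0]=2
Ev 6: PC=2 idx=0 pred=T actual=N -> ctr[0]=1
Ev 7: PC=2 idx=0 pred=N actual=N -> ctr[0]=0
Ev 8: PC=2 idx=0 pred=N actual=N -> ctr[0]=0
Ev 9: PC=2 idx=0 pred=N actual=T -> ctr[0]=1
Ev 10: PC=2 idx=0 pred=N actual=T -> ctr[0]=2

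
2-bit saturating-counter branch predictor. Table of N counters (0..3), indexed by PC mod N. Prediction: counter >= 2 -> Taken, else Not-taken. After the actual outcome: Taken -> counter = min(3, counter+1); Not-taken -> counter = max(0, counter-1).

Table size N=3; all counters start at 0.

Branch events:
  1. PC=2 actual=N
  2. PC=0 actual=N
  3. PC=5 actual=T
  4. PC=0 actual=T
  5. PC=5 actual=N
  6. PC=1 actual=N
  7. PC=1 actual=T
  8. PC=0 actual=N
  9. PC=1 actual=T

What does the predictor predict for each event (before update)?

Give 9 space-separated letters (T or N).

Answer: N N N N N N N N N

Derivation:
Ev 1: PC=2 idx=2 pred=N actual=N -> ctr[2]=0
Ev 2: PC=0 idx=0 pred=N actual=N -> ctr[0]=0
Ev 3: PC=5 idx=2 pred=N actual=T -> ctr[2]=1
Ev 4: PC=0 idx=0 pred=N actual=T -> ctr[0]=1
Ev 5: PC=5 idx=2 pred=N actual=N -> ctr[2]=0
Ev 6: PC=1 idx=1 pred=N actual=N -> ctr[1]=0
Ev 7: PC=1 idx=1 pred=N actual=T -> ctr[1]=1
Ev 8: PC=0 idx=0 pred=N actual=N -> ctr[0]=0
Ev 9: PC=1 idx=1 pred=N actual=T -> ctr[1]=2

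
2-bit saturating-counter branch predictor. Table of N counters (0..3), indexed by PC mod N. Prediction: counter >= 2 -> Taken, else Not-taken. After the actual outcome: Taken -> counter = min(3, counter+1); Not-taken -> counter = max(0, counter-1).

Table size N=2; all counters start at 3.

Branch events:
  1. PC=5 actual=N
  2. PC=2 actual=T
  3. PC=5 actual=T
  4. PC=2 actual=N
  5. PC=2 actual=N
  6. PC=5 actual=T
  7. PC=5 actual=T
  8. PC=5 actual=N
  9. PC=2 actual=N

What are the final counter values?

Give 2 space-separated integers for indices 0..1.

Ev 1: PC=5 idx=1 pred=T actual=N -> ctr[1]=2
Ev 2: PC=2 idx=0 pred=T actual=T -> ctr[0]=3
Ev 3: PC=5 idx=1 pred=T actual=T -> ctr[1]=3
Ev 4: PC=2 idx=0 pred=T actual=N -> ctr[0]=2
Ev 5: PC=2 idx=0 pred=T actual=N -> ctr[0]=1
Ev 6: PC=5 idx=1 pred=T actual=T -> ctr[1]=3
Ev 7: PC=5 idx=1 pred=T actual=T -> ctr[1]=3
Ev 8: PC=5 idx=1 pred=T actual=N -> ctr[1]=2
Ev 9: PC=2 idx=0 pred=N actual=N -> ctr[0]=0

Answer: 0 2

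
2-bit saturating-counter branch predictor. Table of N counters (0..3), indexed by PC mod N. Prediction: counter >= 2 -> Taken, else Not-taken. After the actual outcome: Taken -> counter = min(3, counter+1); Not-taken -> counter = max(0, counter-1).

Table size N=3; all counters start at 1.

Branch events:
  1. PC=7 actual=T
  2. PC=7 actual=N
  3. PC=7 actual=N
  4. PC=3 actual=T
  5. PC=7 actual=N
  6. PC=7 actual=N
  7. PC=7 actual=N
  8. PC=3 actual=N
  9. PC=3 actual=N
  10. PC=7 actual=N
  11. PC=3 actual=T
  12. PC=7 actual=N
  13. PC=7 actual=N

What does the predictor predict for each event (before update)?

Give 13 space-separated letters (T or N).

Ev 1: PC=7 idx=1 pred=N actual=T -> ctr[1]=2
Ev 2: PC=7 idx=1 pred=T actual=N -> ctr[1]=1
Ev 3: PC=7 idx=1 pred=N actual=N -> ctr[1]=0
Ev 4: PC=3 idx=0 pred=N actual=T -> ctr[0]=2
Ev 5: PC=7 idx=1 pred=N actual=N -> ctr[1]=0
Ev 6: PC=7 idx=1 pred=N actual=N -> ctr[1]=0
Ev 7: PC=7 idx=1 pred=N actual=N -> ctr[1]=0
Ev 8: PC=3 idx=0 pred=T actual=N -> ctr[0]=1
Ev 9: PC=3 idx=0 pred=N actual=N -> ctr[0]=0
Ev 10: PC=7 idx=1 pred=N actual=N -> ctr[1]=0
Ev 11: PC=3 idx=0 pred=N actual=T -> ctr[0]=1
Ev 12: PC=7 idx=1 pred=N actual=N -> ctr[1]=0
Ev 13: PC=7 idx=1 pred=N actual=N -> ctr[1]=0

Answer: N T N N N N N T N N N N N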